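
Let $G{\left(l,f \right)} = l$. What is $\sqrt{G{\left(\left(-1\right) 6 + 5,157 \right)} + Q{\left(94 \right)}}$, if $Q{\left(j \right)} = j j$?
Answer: $\sqrt{8835} \approx 93.995$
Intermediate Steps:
$Q{\left(j \right)} = j^{2}$
$\sqrt{G{\left(\left(-1\right) 6 + 5,157 \right)} + Q{\left(94 \right)}} = \sqrt{\left(\left(-1\right) 6 + 5\right) + 94^{2}} = \sqrt{\left(-6 + 5\right) + 8836} = \sqrt{-1 + 8836} = \sqrt{8835}$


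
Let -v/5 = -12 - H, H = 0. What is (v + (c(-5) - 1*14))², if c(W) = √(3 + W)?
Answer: (46 + I*√2)² ≈ 2114.0 + 130.11*I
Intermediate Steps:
v = 60 (v = -5*(-12 - 1*0) = -5*(-12 + 0) = -5*(-12) = 60)
(v + (c(-5) - 1*14))² = (60 + (√(3 - 5) - 1*14))² = (60 + (√(-2) - 14))² = (60 + (I*√2 - 14))² = (60 + (-14 + I*√2))² = (46 + I*√2)²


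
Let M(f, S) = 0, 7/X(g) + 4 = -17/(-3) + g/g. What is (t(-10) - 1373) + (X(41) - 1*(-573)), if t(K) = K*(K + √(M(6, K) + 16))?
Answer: -5899/8 ≈ -737.38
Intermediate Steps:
X(g) = 21/8 (X(g) = 7/(-4 + (-17/(-3) + g/g)) = 7/(-4 + (-17*(-⅓) + 1)) = 7/(-4 + (17/3 + 1)) = 7/(-4 + 20/3) = 7/(8/3) = 7*(3/8) = 21/8)
t(K) = K*(4 + K) (t(K) = K*(K + √(0 + 16)) = K*(K + √16) = K*(K + 4) = K*(4 + K))
(t(-10) - 1373) + (X(41) - 1*(-573)) = (-10*(4 - 10) - 1373) + (21/8 - 1*(-573)) = (-10*(-6) - 1373) + (21/8 + 573) = (60 - 1373) + 4605/8 = -1313 + 4605/8 = -5899/8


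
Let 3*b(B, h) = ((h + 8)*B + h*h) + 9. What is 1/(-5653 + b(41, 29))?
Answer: -1/4864 ≈ -0.00020559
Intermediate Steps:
b(B, h) = 3 + h²/3 + B*(8 + h)/3 (b(B, h) = (((h + 8)*B + h*h) + 9)/3 = (((8 + h)*B + h²) + 9)/3 = ((B*(8 + h) + h²) + 9)/3 = ((h² + B*(8 + h)) + 9)/3 = (9 + h² + B*(8 + h))/3 = 3 + h²/3 + B*(8 + h)/3)
1/(-5653 + b(41, 29)) = 1/(-5653 + (3 + (⅓)*29² + (8/3)*41 + (⅓)*41*29)) = 1/(-5653 + (3 + (⅓)*841 + 328/3 + 1189/3)) = 1/(-5653 + (3 + 841/3 + 328/3 + 1189/3)) = 1/(-5653 + 789) = 1/(-4864) = -1/4864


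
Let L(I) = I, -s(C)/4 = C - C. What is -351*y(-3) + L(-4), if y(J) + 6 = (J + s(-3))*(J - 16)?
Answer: -17905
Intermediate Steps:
s(C) = 0 (s(C) = -4*(C - C) = -4*0 = 0)
y(J) = -6 + J*(-16 + J) (y(J) = -6 + (J + 0)*(J - 16) = -6 + J*(-16 + J))
-351*y(-3) + L(-4) = -351*(-6 + (-3)² - 16*(-3)) - 4 = -351*(-6 + 9 + 48) - 4 = -351*51 - 4 = -17901 - 4 = -17905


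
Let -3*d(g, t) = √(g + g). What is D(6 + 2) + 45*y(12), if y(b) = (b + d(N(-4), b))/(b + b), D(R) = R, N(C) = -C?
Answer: 61/2 - 5*√2/4 ≈ 28.732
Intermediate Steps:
d(g, t) = -√2*√g/3 (d(g, t) = -√(g + g)/3 = -√2*√g/3)
y(b) = (b - 2*√2/3)/(2*b) (y(b) = (b - √2*√(-1*(-4))/3)/(b + b) = (b - √2*√4/3)/((2*b)) = (b - ⅓*√2*2)*(1/(2*b)) = (b - 2*√2/3)*(1/(2*b)) = (b - 2*√2/3)/(2*b))
D(6 + 2) + 45*y(12) = (6 + 2) + 45*(((½)*12 - √2/3)/12) = 8 + 45*((6 - √2/3)/12) = 8 + 45*(½ - √2/36) = 8 + (45/2 - 5*√2/4) = 61/2 - 5*√2/4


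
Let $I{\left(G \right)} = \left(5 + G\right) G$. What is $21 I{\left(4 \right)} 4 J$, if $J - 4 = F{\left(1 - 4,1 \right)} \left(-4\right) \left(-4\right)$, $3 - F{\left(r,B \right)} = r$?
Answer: $302400$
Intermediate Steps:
$F{\left(r,B \right)} = 3 - r$
$I{\left(G \right)} = G \left(5 + G\right)$
$J = 100$ ($J = 4 + \left(3 - \left(1 - 4\right)\right) \left(-4\right) \left(-4\right) = 4 + \left(3 - -3\right) \left(-4\right) \left(-4\right) = 4 + \left(3 + 3\right) \left(-4\right) \left(-4\right) = 4 + 6 \left(-4\right) \left(-4\right) = 4 - -96 = 4 + 96 = 100$)
$21 I{\left(4 \right)} 4 J = 21 \cdot 4 \left(5 + 4\right) 4 \cdot 100 = 21 \cdot 4 \cdot 9 \cdot 4 \cdot 100 = 21 \cdot 36 \cdot 4 \cdot 100 = 21 \cdot 144 \cdot 100 = 3024 \cdot 100 = 302400$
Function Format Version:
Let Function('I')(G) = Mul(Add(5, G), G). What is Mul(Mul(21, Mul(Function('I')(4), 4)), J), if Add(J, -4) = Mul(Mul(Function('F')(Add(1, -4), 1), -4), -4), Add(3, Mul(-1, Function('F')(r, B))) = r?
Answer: 302400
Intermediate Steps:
Function('F')(r, B) = Add(3, Mul(-1, r))
Function('I')(G) = Mul(G, Add(5, G))
J = 100 (J = Add(4, Mul(Mul(Add(3, Mul(-1, Add(1, -4))), -4), -4)) = Add(4, Mul(Mul(Add(3, Mul(-1, -3)), -4), -4)) = Add(4, Mul(Mul(Add(3, 3), -4), -4)) = Add(4, Mul(Mul(6, -4), -4)) = Add(4, Mul(-24, -4)) = Add(4, 96) = 100)
Mul(Mul(21, Mul(Function('I')(4), 4)), J) = Mul(Mul(21, Mul(Mul(4, Add(5, 4)), 4)), 100) = Mul(Mul(21, Mul(Mul(4, 9), 4)), 100) = Mul(Mul(21, Mul(36, 4)), 100) = Mul(Mul(21, 144), 100) = Mul(3024, 100) = 302400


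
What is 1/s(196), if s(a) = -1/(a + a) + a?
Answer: 392/76831 ≈ 0.0051021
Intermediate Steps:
s(a) = a - 1/(2*a) (s(a) = -1/(2*a) + a = a - 1/(2*a))
1/s(196) = 1/(196 - 1/2/196) = 1/(196 - 1/2*1/196) = 1/(196 - 1/392) = 1/(76831/392) = 392/76831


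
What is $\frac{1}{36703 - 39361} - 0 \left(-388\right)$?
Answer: $- \frac{1}{2658} \approx -0.00037622$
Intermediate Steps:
$\frac{1}{36703 - 39361} - 0 \left(-388\right) = \frac{1}{-2658} - 0 = - \frac{1}{2658} + 0 = - \frac{1}{2658}$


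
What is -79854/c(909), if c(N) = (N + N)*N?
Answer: -13309/275427 ≈ -0.048321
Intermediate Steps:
c(N) = 2*N² (c(N) = (2*N)*N = 2*N²)
-79854/c(909) = -79854/(2*909²) = -79854/(2*826281) = -79854/1652562 = -79854*1/1652562 = -13309/275427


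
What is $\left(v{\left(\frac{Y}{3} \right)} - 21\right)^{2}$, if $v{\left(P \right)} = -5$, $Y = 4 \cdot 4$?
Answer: $676$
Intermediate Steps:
$Y = 16$
$\left(v{\left(\frac{Y}{3} \right)} - 21\right)^{2} = \left(-5 - 21\right)^{2} = \left(-26\right)^{2} = 676$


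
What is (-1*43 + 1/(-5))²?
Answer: 46656/25 ≈ 1866.2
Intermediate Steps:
(-1*43 + 1/(-5))² = (-43 - ⅕)² = (-216/5)² = 46656/25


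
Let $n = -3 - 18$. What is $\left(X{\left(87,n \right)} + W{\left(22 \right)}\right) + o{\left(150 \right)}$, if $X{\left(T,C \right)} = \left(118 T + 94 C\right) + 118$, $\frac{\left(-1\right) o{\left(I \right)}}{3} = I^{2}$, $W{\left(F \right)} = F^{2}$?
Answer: $-58606$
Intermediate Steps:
$o{\left(I \right)} = - 3 I^{2}$
$n = -21$ ($n = -3 - 18 = -21$)
$X{\left(T,C \right)} = 118 + 94 C + 118 T$ ($X{\left(T,C \right)} = \left(94 C + 118 T\right) + 118 = 118 + 94 C + 118 T$)
$\left(X{\left(87,n \right)} + W{\left(22 \right)}\right) + o{\left(150 \right)} = \left(\left(118 + 94 \left(-21\right) + 118 \cdot 87\right) + 22^{2}\right) - 3 \cdot 150^{2} = \left(\left(118 - 1974 + 10266\right) + 484\right) - 67500 = \left(8410 + 484\right) - 67500 = 8894 - 67500 = -58606$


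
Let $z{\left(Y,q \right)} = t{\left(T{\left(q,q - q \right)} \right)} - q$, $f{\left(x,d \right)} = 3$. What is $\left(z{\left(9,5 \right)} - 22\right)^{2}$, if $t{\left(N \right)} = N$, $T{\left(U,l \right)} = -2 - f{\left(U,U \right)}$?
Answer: $1024$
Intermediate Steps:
$T{\left(U,l \right)} = -5$ ($T{\left(U,l \right)} = -2 - 3 = -5$)
$z{\left(Y,q \right)} = -5 - q$
$\left(z{\left(9,5 \right)} - 22\right)^{2} = \left(\left(-5 - 5\right) - 22\right)^{2} = \left(-10 - 22\right)^{2} = \left(-32\right)^{2} = 1024$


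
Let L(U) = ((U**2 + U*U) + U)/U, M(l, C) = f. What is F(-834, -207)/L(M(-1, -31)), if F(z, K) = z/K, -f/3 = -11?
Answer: 278/4623 ≈ 0.060134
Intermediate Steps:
f = 33 (f = -3*(-11) = 33)
M(l, C) = 33
L(U) = (U + 2*U**2)/U (L(U) = ((U**2 + U**2) + U)/U = (2*U**2 + U)/U = (U + 2*U**2)/U)
F(-834, -207)/L(M(-1, -31)) = (-834/(-207))/(1 + 2*33) = (-834*(-1/207))/(1 + 66) = (278/69)/67 = (278/69)*(1/67) = 278/4623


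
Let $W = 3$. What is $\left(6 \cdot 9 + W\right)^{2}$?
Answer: $3249$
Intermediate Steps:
$\left(6 \cdot 9 + W\right)^{2} = \left(6 \cdot 9 + 3\right)^{2} = \left(54 + 3\right)^{2} = 57^{2} = 3249$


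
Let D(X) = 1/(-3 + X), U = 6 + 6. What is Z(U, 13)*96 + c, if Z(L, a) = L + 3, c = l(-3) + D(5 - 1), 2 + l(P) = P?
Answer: 1436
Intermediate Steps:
l(P) = -2 + P
U = 12
c = -4 (c = (-2 - 3) + 1/(-3 + (5 - 1)) = -5 + 1/(-3 + 4) = -5 + 1/1 = -5 + 1 = -4)
Z(L, a) = 3 + L
Z(U, 13)*96 + c = (3 + 12)*96 - 4 = 15*96 - 4 = 1440 - 4 = 1436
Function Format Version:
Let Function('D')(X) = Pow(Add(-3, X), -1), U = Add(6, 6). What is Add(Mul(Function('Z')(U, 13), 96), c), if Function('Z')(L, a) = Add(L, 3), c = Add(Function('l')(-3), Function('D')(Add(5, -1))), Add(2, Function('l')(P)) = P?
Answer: 1436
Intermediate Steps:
Function('l')(P) = Add(-2, P)
U = 12
c = -4 (c = Add(Add(-2, -3), Pow(Add(-3, Add(5, -1)), -1)) = Add(-5, Pow(Add(-3, 4), -1)) = Add(-5, Pow(1, -1)) = Add(-5, 1) = -4)
Function('Z')(L, a) = Add(3, L)
Add(Mul(Function('Z')(U, 13), 96), c) = Add(Mul(Add(3, 12), 96), -4) = Add(Mul(15, 96), -4) = Add(1440, -4) = 1436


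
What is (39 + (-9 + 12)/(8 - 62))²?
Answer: 491401/324 ≈ 1516.7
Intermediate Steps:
(39 + (-9 + 12)/(8 - 62))² = (39 + 3/(-54))² = (39 + 3*(-1/54))² = (39 - 1/18)² = (701/18)² = 491401/324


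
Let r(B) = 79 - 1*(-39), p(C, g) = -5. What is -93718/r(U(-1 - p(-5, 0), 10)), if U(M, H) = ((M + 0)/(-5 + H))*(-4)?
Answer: -46859/59 ≈ -794.22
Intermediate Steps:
U(M, H) = -4*M/(-5 + H) (U(M, H) = (M/(-5 + H))*(-4) = -4*M/(-5 + H))
r(B) = 118 (r(B) = 79 + 39 = 118)
-93718/r(U(-1 - p(-5, 0), 10)) = -93718/118 = -93718*1/118 = -46859/59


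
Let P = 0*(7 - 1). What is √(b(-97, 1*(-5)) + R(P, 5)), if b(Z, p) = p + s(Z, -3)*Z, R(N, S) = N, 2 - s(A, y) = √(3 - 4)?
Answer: √(-199 + 97*I) ≈ 3.3453 + 14.498*I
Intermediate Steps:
P = 0 (P = 0*6 = 0)
s(A, y) = 2 - I (s(A, y) = 2 - √(3 - 4) = 2 - √(-1) = 2 - I)
b(Z, p) = p + Z*(2 - I) (b(Z, p) = p + (2 - I)*Z = p + Z*(2 - I))
√(b(-97, 1*(-5)) + R(P, 5)) = √((1*(-5) - 97*(2 - I)) + 0) = √((-5 + (-194 + 97*I)) + 0) = √((-199 + 97*I) + 0) = √(-199 + 97*I)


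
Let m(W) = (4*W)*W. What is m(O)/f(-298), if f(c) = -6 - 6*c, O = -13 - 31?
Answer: 352/81 ≈ 4.3457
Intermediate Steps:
O = -44
m(W) = 4*W**2
m(O)/f(-298) = (4*(-44)**2)/(-6 - 6*(-298)) = (4*1936)/(-6 + 1788) = 7744/1782 = 7744*(1/1782) = 352/81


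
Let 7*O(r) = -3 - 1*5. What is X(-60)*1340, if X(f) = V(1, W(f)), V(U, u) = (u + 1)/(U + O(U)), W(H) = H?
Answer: 553420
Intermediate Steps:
O(r) = -8/7 (O(r) = (-3 - 1*5)/7 = (-3 - 5)/7 = (⅐)*(-8) = -8/7)
V(U, u) = (1 + u)/(-8/7 + U) (V(U, u) = (u + 1)/(U - 8/7) = (1 + u)/(-8/7 + U))
X(f) = -7 - 7*f (X(f) = 7*(1 + f)/(-8 + 7*1) = 7*(1 + f)/(-8 + 7) = 7*(1 + f)/(-1) = 7*(-1)*(1 + f) = -7 - 7*f)
X(-60)*1340 = (-7 - 7*(-60))*1340 = (-7 + 420)*1340 = 413*1340 = 553420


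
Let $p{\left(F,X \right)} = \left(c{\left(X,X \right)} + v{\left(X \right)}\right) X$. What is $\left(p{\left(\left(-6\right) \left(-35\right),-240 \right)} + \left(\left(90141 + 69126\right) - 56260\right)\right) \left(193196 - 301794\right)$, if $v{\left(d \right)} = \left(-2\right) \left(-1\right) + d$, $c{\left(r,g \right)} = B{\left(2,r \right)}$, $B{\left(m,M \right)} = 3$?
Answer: $-17311281386$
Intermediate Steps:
$c{\left(r,g \right)} = 3$
$v{\left(d \right)} = 2 + d$
$p{\left(F,X \right)} = X \left(5 + X\right)$ ($p{\left(F,X \right)} = \left(3 + \left(2 + X\right)\right) X = \left(5 + X\right) X = X \left(5 + X\right)$)
$\left(p{\left(\left(-6\right) \left(-35\right),-240 \right)} + \left(\left(90141 + 69126\right) - 56260\right)\right) \left(193196 - 301794\right) = \left(- 240 \left(5 - 240\right) + \left(\left(90141 + 69126\right) - 56260\right)\right) \left(193196 - 301794\right) = \left(\left(-240\right) \left(-235\right) + \left(159267 - 56260\right)\right) \left(-108598\right) = \left(56400 + 103007\right) \left(-108598\right) = 159407 \left(-108598\right) = -17311281386$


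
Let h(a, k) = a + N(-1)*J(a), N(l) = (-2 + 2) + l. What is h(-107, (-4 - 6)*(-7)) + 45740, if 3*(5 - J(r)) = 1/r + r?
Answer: 14635138/321 ≈ 45592.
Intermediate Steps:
N(l) = l (N(l) = 0 + l = l)
J(r) = 5 - r/3 - 1/(3*r) (J(r) = 5 - (1/r + r)/3 = 5 - (r + 1/r)/3 = 5 + (-r/3 - 1/(3*r)) = 5 - r/3 - 1/(3*r))
h(a, k) = -5 + 1/(3*a) + 4*a/3 (h(a, k) = a - (5 - a/3 - 1/(3*a)) = a + (-5 + a/3 + 1/(3*a)) = -5 + 1/(3*a) + 4*a/3)
h(-107, (-4 - 6)*(-7)) + 45740 = (-5 + (1/3)/(-107) + (4/3)*(-107)) + 45740 = (-5 + (1/3)*(-1/107) - 428/3) + 45740 = (-5 - 1/321 - 428/3) + 45740 = -47402/321 + 45740 = 14635138/321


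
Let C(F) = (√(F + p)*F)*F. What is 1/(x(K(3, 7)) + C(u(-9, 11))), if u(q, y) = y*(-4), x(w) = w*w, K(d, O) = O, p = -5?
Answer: 1/3748145 - 1936*I/26237015 ≈ 2.668e-7 - 7.3789e-5*I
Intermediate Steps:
x(w) = w²
u(q, y) = -4*y
C(F) = F²*√(-5 + F) (C(F) = (√(F - 5)*F)*F = (√(-5 + F)*F)*F = (F*√(-5 + F))*F = F²*√(-5 + F))
1/(x(K(3, 7)) + C(u(-9, 11))) = 1/(7² + (-4*11)²*√(-5 - 4*11)) = 1/(49 + (-44)²*√(-5 - 44)) = 1/(49 + 1936*√(-49)) = 1/(49 + 1936*(7*I)) = 1/(49 + 13552*I) = (49 - 13552*I)/183659105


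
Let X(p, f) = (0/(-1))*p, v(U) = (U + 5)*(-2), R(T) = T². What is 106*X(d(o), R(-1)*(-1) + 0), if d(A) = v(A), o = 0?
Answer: 0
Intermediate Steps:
v(U) = -10 - 2*U (v(U) = (5 + U)*(-2) = -10 - 2*U)
d(A) = -10 - 2*A
X(p, f) = 0 (X(p, f) = (0*(-1))*p = 0*p = 0)
106*X(d(o), R(-1)*(-1) + 0) = 106*0 = 0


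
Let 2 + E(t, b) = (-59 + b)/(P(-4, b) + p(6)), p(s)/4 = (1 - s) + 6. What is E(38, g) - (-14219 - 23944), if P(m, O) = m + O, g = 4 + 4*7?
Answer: 1221125/32 ≈ 38160.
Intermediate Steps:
g = 32 (g = 4 + 28 = 32)
p(s) = 28 - 4*s (p(s) = 4*((1 - s) + 6) = 4*(7 - s) = 28 - 4*s)
P(m, O) = O + m
E(t, b) = -2 + (-59 + b)/b (E(t, b) = -2 + (-59 + b)/((b - 4) + (28 - 4*6)) = -2 + (-59 + b)/((-4 + b) + (28 - 24)) = -2 + (-59 + b)/((-4 + b) + 4) = -2 + (-59 + b)/b)
E(38, g) - (-14219 - 23944) = (-59 - 1*32)/32 - (-14219 - 23944) = (-59 - 32)/32 - 1*(-38163) = (1/32)*(-91) + 38163 = -91/32 + 38163 = 1221125/32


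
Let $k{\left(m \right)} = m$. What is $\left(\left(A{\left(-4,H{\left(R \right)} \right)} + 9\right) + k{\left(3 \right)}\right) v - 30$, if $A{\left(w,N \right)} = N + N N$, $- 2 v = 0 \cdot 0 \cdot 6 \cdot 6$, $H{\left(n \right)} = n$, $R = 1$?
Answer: $-30$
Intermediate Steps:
$v = 0$ ($v = - \frac{0 \cdot 0 \cdot 6 \cdot 6}{2} = - \frac{0 \cdot 36}{2} = \left(- \frac{1}{2}\right) 0 = 0$)
$A{\left(w,N \right)} = N + N^{2}$
$\left(\left(A{\left(-4,H{\left(R \right)} \right)} + 9\right) + k{\left(3 \right)}\right) v - 30 = \left(\left(1 \left(1 + 1\right) + 9\right) + 3\right) 0 - 30 = \left(\left(1 \cdot 2 + 9\right) + 3\right) 0 - 30 = \left(\left(2 + 9\right) + 3\right) 0 - 30 = \left(11 + 3\right) 0 - 30 = 14 \cdot 0 - 30 = 0 - 30 = -30$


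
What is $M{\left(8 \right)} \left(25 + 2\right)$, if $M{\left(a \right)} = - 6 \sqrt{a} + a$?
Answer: $216 - 324 \sqrt{2} \approx -242.21$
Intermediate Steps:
$M{\left(a \right)} = a - 6 \sqrt{a}$
$M{\left(8 \right)} \left(25 + 2\right) = \left(8 - 6 \sqrt{8}\right) \left(25 + 2\right) = \left(8 - 6 \cdot 2 \sqrt{2}\right) 27 = \left(8 - 12 \sqrt{2}\right) 27 = 216 - 324 \sqrt{2}$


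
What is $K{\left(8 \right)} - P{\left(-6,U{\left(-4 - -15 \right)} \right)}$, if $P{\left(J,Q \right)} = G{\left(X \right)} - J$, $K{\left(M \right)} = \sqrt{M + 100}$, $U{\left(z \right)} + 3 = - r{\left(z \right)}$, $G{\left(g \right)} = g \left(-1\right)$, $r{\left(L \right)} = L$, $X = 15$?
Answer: $9 + 6 \sqrt{3} \approx 19.392$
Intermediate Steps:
$G{\left(g \right)} = - g$
$U{\left(z \right)} = -3 - z$
$K{\left(M \right)} = \sqrt{100 + M}$
$P{\left(J,Q \right)} = -15 - J$ ($P{\left(J,Q \right)} = \left(-1\right) 15 - J = -15 - J$)
$K{\left(8 \right)} - P{\left(-6,U{\left(-4 - -15 \right)} \right)} = \sqrt{100 + 8} - \left(-15 - -6\right) = \sqrt{108} - \left(-15 + 6\right) = 6 \sqrt{3} - -9 = 6 \sqrt{3} + 9 = 9 + 6 \sqrt{3}$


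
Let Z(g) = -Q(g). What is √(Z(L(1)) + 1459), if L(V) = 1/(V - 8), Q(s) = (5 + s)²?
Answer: 3*√7815/7 ≈ 37.887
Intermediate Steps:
L(V) = 1/(-8 + V)
Z(g) = -(5 + g)²
√(Z(L(1)) + 1459) = √(-(5 + 1/(-8 + 1))² + 1459) = √(-(5 + 1/(-7))² + 1459) = √(-(5 - ⅐)² + 1459) = √(-(34/7)² + 1459) = √(-1*1156/49 + 1459) = √(-1156/49 + 1459) = √(70335/49) = 3*√7815/7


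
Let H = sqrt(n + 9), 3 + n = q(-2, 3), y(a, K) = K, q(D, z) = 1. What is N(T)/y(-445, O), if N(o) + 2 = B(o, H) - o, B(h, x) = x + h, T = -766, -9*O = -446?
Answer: -9/223 + 9*sqrt(7)/446 ≈ 0.013031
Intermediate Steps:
O = 446/9 (O = -1/9*(-446) = 446/9 ≈ 49.556)
n = -2 (n = -3 + 1 = -2)
H = sqrt(7) (H = sqrt(-2 + 9) = sqrt(7) ≈ 2.6458)
B(h, x) = h + x
N(o) = -2 + sqrt(7) (N(o) = -2 + ((o + sqrt(7)) - o) = -2 + sqrt(7))
N(T)/y(-445, O) = (-2 + sqrt(7))/(446/9) = (-2 + sqrt(7))*(9/446) = -9/223 + 9*sqrt(7)/446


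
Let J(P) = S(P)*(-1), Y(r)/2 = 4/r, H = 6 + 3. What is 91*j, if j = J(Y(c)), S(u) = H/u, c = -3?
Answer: 2457/8 ≈ 307.13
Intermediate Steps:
H = 9
S(u) = 9/u
Y(r) = 8/r (Y(r) = 2*(4/r) = 8/r)
J(P) = -9/P (J(P) = (9/P)*(-1) = -9/P)
j = 27/8 (j = -9/(8/(-3)) = -9/(8*(-⅓)) = -9/(-8/3) = -9*(-3/8) = 27/8 ≈ 3.3750)
91*j = 91*(27/8) = 2457/8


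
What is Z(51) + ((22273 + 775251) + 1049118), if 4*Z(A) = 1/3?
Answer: 22159705/12 ≈ 1.8466e+6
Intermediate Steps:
Z(A) = 1/12 (Z(A) = (¼)/3 = (¼)*(⅓) = 1/12)
Z(51) + ((22273 + 775251) + 1049118) = 1/12 + ((22273 + 775251) + 1049118) = 1/12 + (797524 + 1049118) = 1/12 + 1846642 = 22159705/12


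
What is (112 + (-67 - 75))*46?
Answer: -1380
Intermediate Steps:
(112 + (-67 - 75))*46 = (112 - 142)*46 = -30*46 = -1380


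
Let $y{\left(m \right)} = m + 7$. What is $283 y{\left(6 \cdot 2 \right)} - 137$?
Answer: $5240$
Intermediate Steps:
$y{\left(m \right)} = 7 + m$
$283 y{\left(6 \cdot 2 \right)} - 137 = 283 \left(7 + 6 \cdot 2\right) - 137 = 283 \left(7 + 12\right) - 137 = 283 \cdot 19 - 137 = 5377 - 137 = 5240$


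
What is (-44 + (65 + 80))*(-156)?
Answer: -15756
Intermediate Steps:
(-44 + (65 + 80))*(-156) = (-44 + 145)*(-156) = 101*(-156) = -15756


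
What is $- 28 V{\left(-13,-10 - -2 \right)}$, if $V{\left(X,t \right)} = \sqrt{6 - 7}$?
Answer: $- 28 i \approx - 28.0 i$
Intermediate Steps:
$V{\left(X,t \right)} = i$ ($V{\left(X,t \right)} = \sqrt{-1} = i$)
$- 28 V{\left(-13,-10 - -2 \right)} = - 28 i$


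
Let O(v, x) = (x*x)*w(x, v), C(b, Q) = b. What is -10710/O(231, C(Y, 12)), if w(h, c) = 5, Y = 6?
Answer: -119/2 ≈ -59.500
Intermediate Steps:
O(v, x) = 5*x**2 (O(v, x) = (x*x)*5 = x**2*5 = 5*x**2)
-10710/O(231, C(Y, 12)) = -10710/(5*6**2) = -10710/(5*36) = -10710/180 = -10710*1/180 = -119/2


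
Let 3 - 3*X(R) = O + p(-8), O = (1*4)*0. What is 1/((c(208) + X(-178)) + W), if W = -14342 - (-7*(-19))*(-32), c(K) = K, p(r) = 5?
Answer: -3/29636 ≈ -0.00010123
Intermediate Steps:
O = 0 (O = 4*0 = 0)
X(R) = -2/3 (X(R) = 1 - (0 + 5)/3 = 1 - 1/3*5 = 1 - 5/3 = -2/3)
W = -10086 (W = -14342 - 133*(-32) = -14342 - 1*(-4256) = -14342 + 4256 = -10086)
1/((c(208) + X(-178)) + W) = 1/((208 - 2/3) - 10086) = 1/(622/3 - 10086) = 1/(-29636/3) = -3/29636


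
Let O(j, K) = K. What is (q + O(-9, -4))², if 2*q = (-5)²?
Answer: 289/4 ≈ 72.250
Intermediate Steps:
q = 25/2 (q = (½)*(-5)² = (½)*25 = 25/2 ≈ 12.500)
(q + O(-9, -4))² = (25/2 - 4)² = (17/2)² = 289/4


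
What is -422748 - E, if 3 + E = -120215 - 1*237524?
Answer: -65006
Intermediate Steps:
E = -357742 (E = -3 + (-120215 - 1*237524) = -3 + (-120215 - 237524) = -3 - 357739 = -357742)
-422748 - E = -422748 - 1*(-357742) = -422748 + 357742 = -65006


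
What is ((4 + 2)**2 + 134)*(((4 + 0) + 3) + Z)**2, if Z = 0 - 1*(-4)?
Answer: 20570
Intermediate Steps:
Z = 4 (Z = 0 + 4 = 4)
((4 + 2)**2 + 134)*(((4 + 0) + 3) + Z)**2 = ((4 + 2)**2 + 134)*(((4 + 0) + 3) + 4)**2 = (6**2 + 134)*((4 + 3) + 4)**2 = (36 + 134)*(7 + 4)**2 = 170*11**2 = 170*121 = 20570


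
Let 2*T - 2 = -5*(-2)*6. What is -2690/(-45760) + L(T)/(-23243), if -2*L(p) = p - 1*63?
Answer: 561741/9669088 ≈ 0.058097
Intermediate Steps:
T = 31 (T = 1 + (-5*(-2)*6)/2 = 1 + (10*6)/2 = 1 + (½)*60 = 1 + 30 = 31)
L(p) = 63/2 - p/2 (L(p) = -(p - 1*63)/2 = -(p - 63)/2 = -(-63 + p)/2 = 63/2 - p/2)
-2690/(-45760) + L(T)/(-23243) = -2690/(-45760) + (63/2 - ½*31)/(-23243) = -2690*(-1/45760) + (63/2 - 31/2)*(-1/23243) = 269/4576 + 16*(-1/23243) = 269/4576 - 16/23243 = 561741/9669088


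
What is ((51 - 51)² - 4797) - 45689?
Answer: -50486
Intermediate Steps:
((51 - 51)² - 4797) - 45689 = (0² - 4797) - 45689 = (0 - 4797) - 45689 = -4797 - 45689 = -50486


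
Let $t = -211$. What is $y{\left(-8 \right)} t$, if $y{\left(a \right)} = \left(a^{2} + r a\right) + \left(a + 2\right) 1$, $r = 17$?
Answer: $16458$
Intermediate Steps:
$y{\left(a \right)} = 2 + a^{2} + 18 a$ ($y{\left(a \right)} = \left(a^{2} + 17 a\right) + \left(a + 2\right) 1 = \left(a^{2} + 17 a\right) + \left(2 + a\right) 1 = \left(a^{2} + 17 a\right) + \left(2 + a\right) = 2 + a^{2} + 18 a$)
$y{\left(-8 \right)} t = \left(2 + \left(-8\right)^{2} + 18 \left(-8\right)\right) \left(-211\right) = \left(2 + 64 - 144\right) \left(-211\right) = \left(-78\right) \left(-211\right) = 16458$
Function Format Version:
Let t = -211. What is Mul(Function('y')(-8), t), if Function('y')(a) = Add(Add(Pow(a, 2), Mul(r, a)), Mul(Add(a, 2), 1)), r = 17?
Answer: 16458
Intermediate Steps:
Function('y')(a) = Add(2, Pow(a, 2), Mul(18, a)) (Function('y')(a) = Add(Add(Pow(a, 2), Mul(17, a)), Mul(Add(a, 2), 1)) = Add(Add(Pow(a, 2), Mul(17, a)), Mul(Add(2, a), 1)) = Add(Add(Pow(a, 2), Mul(17, a)), Add(2, a)) = Add(2, Pow(a, 2), Mul(18, a)))
Mul(Function('y')(-8), t) = Mul(Add(2, Pow(-8, 2), Mul(18, -8)), -211) = Mul(Add(2, 64, -144), -211) = Mul(-78, -211) = 16458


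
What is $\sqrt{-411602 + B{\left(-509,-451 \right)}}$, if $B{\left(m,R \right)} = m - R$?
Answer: $6 i \sqrt{11435} \approx 641.61 i$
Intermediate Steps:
$\sqrt{-411602 + B{\left(-509,-451 \right)}} = \sqrt{-411602 - 58} = \sqrt{-411660} = 6 i \sqrt{11435}$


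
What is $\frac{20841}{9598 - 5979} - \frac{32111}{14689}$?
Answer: $\frac{189923740}{53159491} \approx 3.5727$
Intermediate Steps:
$\frac{20841}{9598 - 5979} - \frac{32111}{14689} = \frac{20841}{3619} - \frac{32111}{14689} = \frac{189923740}{53159491}$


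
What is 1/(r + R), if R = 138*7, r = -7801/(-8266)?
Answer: 8266/7992757 ≈ 0.0010342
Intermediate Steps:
r = 7801/8266 (r = -7801*(-1/8266) = 7801/8266 ≈ 0.94375)
R = 966
1/(r + R) = 1/(7801/8266 + 966) = 1/(7992757/8266) = 8266/7992757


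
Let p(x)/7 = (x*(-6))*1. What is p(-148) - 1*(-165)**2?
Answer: -21009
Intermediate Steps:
p(x) = -42*x (p(x) = 7*((x*(-6))*1) = 7*(-6*x*1) = 7*(-6*x) = -42*x)
p(-148) - 1*(-165)**2 = -42*(-148) - 1*(-165)**2 = 6216 - 1*27225 = 6216 - 27225 = -21009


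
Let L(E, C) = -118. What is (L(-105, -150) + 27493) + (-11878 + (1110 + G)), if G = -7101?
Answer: 9506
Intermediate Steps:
(L(-105, -150) + 27493) + (-11878 + (1110 + G)) = (-118 + 27493) + (-11878 + (1110 - 7101)) = 27375 + (-11878 - 5991) = 27375 - 17869 = 9506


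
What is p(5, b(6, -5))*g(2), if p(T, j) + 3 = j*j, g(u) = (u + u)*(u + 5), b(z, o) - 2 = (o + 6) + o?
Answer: 28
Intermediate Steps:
b(z, o) = 8 + 2*o (b(z, o) = 2 + ((o + 6) + o) = 2 + ((6 + o) + o) = 2 + (6 + 2*o) = 8 + 2*o)
g(u) = 2*u*(5 + u) (g(u) = (2*u)*(5 + u) = 2*u*(5 + u))
p(T, j) = -3 + j² (p(T, j) = -3 + j*j = -3 + j²)
p(5, b(6, -5))*g(2) = (-3 + (8 + 2*(-5))²)*(2*2*(5 + 2)) = (-3 + (8 - 10)²)*(2*2*7) = (-3 + (-2)²)*28 = (-3 + 4)*28 = 1*28 = 28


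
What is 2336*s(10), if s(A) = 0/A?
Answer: 0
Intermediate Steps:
s(A) = 0
2336*s(10) = 2336*0 = 0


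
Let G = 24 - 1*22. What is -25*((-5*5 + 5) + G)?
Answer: 450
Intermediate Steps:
G = 2 (G = 24 - 22 = 2)
-25*((-5*5 + 5) + G) = -25*((-5*5 + 5) + 2) = -25*((-25 + 5) + 2) = -25*(-20 + 2) = -25*(-18) = 450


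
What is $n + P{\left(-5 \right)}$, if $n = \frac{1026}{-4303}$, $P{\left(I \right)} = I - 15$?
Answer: $- \frac{87086}{4303} \approx -20.238$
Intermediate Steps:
$P{\left(I \right)} = -15 + I$ ($P{\left(I \right)} = I - 15 = -15 + I$)
$n = - \frac{1026}{4303}$ ($n = 1026 \left(- \frac{1}{4303}\right) = - \frac{1026}{4303} \approx -0.23844$)
$n + P{\left(-5 \right)} = - \frac{1026}{4303} - 20 = - \frac{87086}{4303}$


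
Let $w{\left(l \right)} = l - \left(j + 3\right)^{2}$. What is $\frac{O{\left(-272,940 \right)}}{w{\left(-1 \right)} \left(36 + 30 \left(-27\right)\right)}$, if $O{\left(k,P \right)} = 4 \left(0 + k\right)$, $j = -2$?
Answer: $- \frac{272}{387} \approx -0.70284$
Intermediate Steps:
$O{\left(k,P \right)} = 4 k$
$w{\left(l \right)} = -1 + l$ ($w{\left(l \right)} = l - \left(-2 + 3\right)^{2} = l - 1^{2} = l - 1 = -1 + l$)
$\frac{O{\left(-272,940 \right)}}{w{\left(-1 \right)} \left(36 + 30 \left(-27\right)\right)} = \frac{4 \left(-272\right)}{\left(-1 - 1\right) \left(36 + 30 \left(-27\right)\right)} = - \frac{1088}{\left(-2\right) \left(36 - 810\right)} = - \frac{1088}{\left(-2\right) \left(-774\right)} = - \frac{1088}{1548} = \left(-1088\right) \frac{1}{1548} = - \frac{272}{387}$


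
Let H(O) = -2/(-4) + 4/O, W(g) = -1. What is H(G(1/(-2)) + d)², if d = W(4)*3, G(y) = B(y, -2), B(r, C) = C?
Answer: 9/100 ≈ 0.090000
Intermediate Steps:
G(y) = -2
d = -3 (d = -1*3 = -3)
H(O) = ½ + 4/O (H(O) = -2*(-¼) + 4/O = ½ + 4/O)
H(G(1/(-2)) + d)² = ((8 + (-2 - 3))/(2*(-2 - 3)))² = ((½)*(8 - 5)/(-5))² = ((½)*(-⅕)*3)² = (-3/10)² = 9/100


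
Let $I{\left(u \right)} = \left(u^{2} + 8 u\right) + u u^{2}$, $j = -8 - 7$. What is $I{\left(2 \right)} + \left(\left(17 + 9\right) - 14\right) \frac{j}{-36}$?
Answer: $33$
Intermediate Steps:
$j = -15$
$I{\left(u \right)} = u^{2} + u^{3} + 8 u$ ($I{\left(u \right)} = \left(u^{2} + 8 u\right) + u^{3} = u^{2} + u^{3} + 8 u$)
$I{\left(2 \right)} + \left(\left(17 + 9\right) - 14\right) \frac{j}{-36} = 2 \left(8 + 2 + 2^{2}\right) + \left(\left(17 + 9\right) - 14\right) \left(- \frac{15}{-36}\right) = 2 \left(8 + 2 + 4\right) + \left(26 - 14\right) \left(\left(-15\right) \left(- \frac{1}{36}\right)\right) = 2 \cdot 14 + 12 \cdot \frac{5}{12} = 28 + 5 = 33$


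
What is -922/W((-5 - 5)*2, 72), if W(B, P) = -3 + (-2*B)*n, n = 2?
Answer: -922/77 ≈ -11.974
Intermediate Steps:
W(B, P) = -3 - 4*B (W(B, P) = -3 - 2*B*2 = -3 - 4*B)
-922/W((-5 - 5)*2, 72) = -922/(-3 - 4*(-5 - 5)*2) = -922/(-3 - (-40)*2) = -922/(-3 - 4*(-20)) = -922/(-3 + 80) = -922/77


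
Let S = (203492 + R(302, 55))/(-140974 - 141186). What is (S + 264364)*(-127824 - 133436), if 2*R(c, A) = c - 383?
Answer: -1948809998092351/28216 ≈ -6.9068e+10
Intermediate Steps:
R(c, A) = -383/2 + c/2 (R(c, A) = (c - 383)/2 = (-383 + c)/2 = -383/2 + c/2)
S = -406903/564320 (S = (203492 + (-383/2 + (1/2)*302))/(-140974 - 141186) = (203492 + (-383/2 + 151))/(-282160) = (203492 - 81/2)*(-1/282160) = (406903/2)*(-1/282160) = -406903/564320 ≈ -0.72105)
(S + 264364)*(-127824 - 133436) = (-406903/564320 + 264364)*(-127824 - 133436) = (149185485577/564320)*(-261260) = -1948809998092351/28216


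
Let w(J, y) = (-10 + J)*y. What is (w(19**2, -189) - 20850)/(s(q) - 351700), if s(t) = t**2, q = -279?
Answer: 87189/273859 ≈ 0.31837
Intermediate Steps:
w(J, y) = y*(-10 + J)
(w(19**2, -189) - 20850)/(s(q) - 351700) = (-189*(-10 + 19**2) - 20850)/((-279)**2 - 351700) = (-189*(-10 + 361) - 20850)/(77841 - 351700) = (-189*351 - 20850)/(-273859) = (-66339 - 20850)*(-1/273859) = -87189*(-1/273859) = 87189/273859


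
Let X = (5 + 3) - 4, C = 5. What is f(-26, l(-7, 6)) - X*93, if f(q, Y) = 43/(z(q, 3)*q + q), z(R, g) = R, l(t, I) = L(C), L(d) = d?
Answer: -241757/650 ≈ -371.93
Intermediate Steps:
l(t, I) = 5
f(q, Y) = 43/(q + q²) (f(q, Y) = 43/(q*q + q) = 43/(q² + q) = 43/(q + q²))
X = 4 (X = 8 - 4 = 4)
f(-26, l(-7, 6)) - X*93 = 43/(-26*(1 - 26)) - 4*93 = 43*(-1/26)/(-25) - 1*372 = 43*(-1/26)*(-1/25) - 372 = 43/650 - 372 = -241757/650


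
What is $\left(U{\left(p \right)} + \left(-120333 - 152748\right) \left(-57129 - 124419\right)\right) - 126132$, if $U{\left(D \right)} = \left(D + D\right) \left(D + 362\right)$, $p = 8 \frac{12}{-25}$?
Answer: $\frac{30985737815832}{625} \approx 4.9577 \cdot 10^{10}$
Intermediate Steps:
$p = - \frac{96}{25}$ ($p = 8 \cdot 12 \left(- \frac{1}{25}\right) = 8 \left(- \frac{12}{25}\right) = - \frac{96}{25} \approx -3.84$)
$U{\left(D \right)} = 2 D \left(362 + D\right)$
$\left(U{\left(p \right)} + \left(-120333 - 152748\right) \left(-57129 - 124419\right)\right) - 126132 = \left(2 \left(- \frac{96}{25}\right) \left(362 - \frac{96}{25}\right) + \left(-120333 - 152748\right) \left(-57129 - 124419\right)\right) - 126132 = \left(2 \left(- \frac{96}{25}\right) \frac{8954}{25} - -49577309388\right) - 126132 = \left(- \frac{1719168}{625} + 49577309388\right) - 126132 = \frac{30985816648332}{625} - 126132 = \frac{30985737815832}{625}$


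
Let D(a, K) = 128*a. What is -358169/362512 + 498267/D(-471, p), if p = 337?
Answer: -4212938737/455315072 ≈ -9.2528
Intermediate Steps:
-358169/362512 + 498267/D(-471, p) = -358169/362512 + 498267/((128*(-471))) = -358169*1/362512 + 498267/(-60288) = -358169/362512 + 498267*(-1/60288) = -358169/362512 - 166089/20096 = -4212938737/455315072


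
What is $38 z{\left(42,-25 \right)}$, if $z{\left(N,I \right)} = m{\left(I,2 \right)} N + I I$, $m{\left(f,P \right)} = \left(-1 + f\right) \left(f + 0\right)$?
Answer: $1061150$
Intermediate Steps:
$m{\left(f,P \right)} = f \left(-1 + f\right)$ ($m{\left(f,P \right)} = \left(-1 + f\right) f = f \left(-1 + f\right)$)
$z{\left(N,I \right)} = I^{2} + I N \left(-1 + I\right)$ ($z{\left(N,I \right)} = I \left(-1 + I\right) N + I I = I N \left(-1 + I\right) + I^{2} = I^{2} + I N \left(-1 + I\right)$)
$38 z{\left(42,-25 \right)} = 38 \left(- 25 \left(-25 + 42 \left(-1 - 25\right)\right)\right) = 38 \left(- 25 \left(-25 + 42 \left(-26\right)\right)\right) = 38 \left(- 25 \left(-25 - 1092\right)\right) = 38 \left(\left(-25\right) \left(-1117\right)\right) = 38 \cdot 27925 = 1061150$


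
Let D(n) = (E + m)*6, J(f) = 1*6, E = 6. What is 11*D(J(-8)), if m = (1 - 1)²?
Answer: 396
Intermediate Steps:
J(f) = 6
m = 0 (m = 0² = 0)
D(n) = 36 (D(n) = (6 + 0)*6 = 6*6 = 36)
11*D(J(-8)) = 11*36 = 396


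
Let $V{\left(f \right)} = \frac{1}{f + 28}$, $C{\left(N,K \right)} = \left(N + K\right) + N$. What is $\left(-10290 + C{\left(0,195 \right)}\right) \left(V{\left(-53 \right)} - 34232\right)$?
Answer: $\frac{1727862219}{5} \approx 3.4557 \cdot 10^{8}$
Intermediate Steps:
$C{\left(N,K \right)} = K + 2 N$ ($C{\left(N,K \right)} = \left(K + N\right) + N = K + 2 N$)
$V{\left(f \right)} = \frac{1}{28 + f}$
$\left(-10290 + C{\left(0,195 \right)}\right) \left(V{\left(-53 \right)} - 34232\right) = \left(-10290 + \left(195 + 2 \cdot 0\right)\right) \left(\frac{1}{28 - 53} - 34232\right) = \left(-10290 + \left(195 + 0\right)\right) \left(\frac{1}{-25} - 34232\right) = \left(-10290 + 195\right) \left(- \frac{1}{25} - 34232\right) = \left(-10095\right) \left(- \frac{855801}{25}\right) = \frac{1727862219}{5}$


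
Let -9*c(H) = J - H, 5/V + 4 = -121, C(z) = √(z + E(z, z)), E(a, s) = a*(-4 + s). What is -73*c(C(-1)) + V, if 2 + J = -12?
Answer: -29209/225 ≈ -129.82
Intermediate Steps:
J = -14 (J = -2 - 12 = -14)
C(z) = √(z + z*(-4 + z))
V = -1/25 (V = 5/(-4 - 121) = 5/(-125) = 5*(-1/125) = -1/25 ≈ -0.040000)
c(H) = 14/9 + H/9 (c(H) = -(-14 - H)/9 = 14/9 + H/9)
-73*c(C(-1)) + V = -73*(14/9 + √(-(-3 - 1))/9) - 1/25 = -73*(14/9 + √(-1*(-4))/9) - 1/25 = -73*(14/9 + √4/9) - 1/25 = -73*(14/9 + (⅑)*2) - 1/25 = -73*(14/9 + 2/9) - 1/25 = -73*16/9 - 1/25 = -1168/9 - 1/25 = -29209/225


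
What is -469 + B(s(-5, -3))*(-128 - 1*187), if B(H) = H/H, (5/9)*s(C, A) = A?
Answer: -784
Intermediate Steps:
s(C, A) = 9*A/5
B(H) = 1
-469 + B(s(-5, -3))*(-128 - 1*187) = -469 + 1*(-128 - 1*187) = -469 + 1*(-128 - 187) = -469 + 1*(-315) = -469 - 315 = -784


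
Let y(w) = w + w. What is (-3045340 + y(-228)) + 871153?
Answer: -2174643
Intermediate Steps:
y(w) = 2*w
(-3045340 + y(-228)) + 871153 = (-3045340 + 2*(-228)) + 871153 = (-3045340 - 456) + 871153 = -3045796 + 871153 = -2174643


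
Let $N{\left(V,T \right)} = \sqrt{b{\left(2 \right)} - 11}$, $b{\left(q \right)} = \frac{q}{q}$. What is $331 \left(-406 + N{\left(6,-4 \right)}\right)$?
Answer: $-134386 + 331 i \sqrt{10} \approx -1.3439 \cdot 10^{5} + 1046.7 i$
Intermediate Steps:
$b{\left(q \right)} = 1$
$N{\left(V,T \right)} = i \sqrt{10}$ ($N{\left(V,T \right)} = \sqrt{1 - 11} = \sqrt{-10} = i \sqrt{10}$)
$331 \left(-406 + N{\left(6,-4 \right)}\right) = 331 \left(-406 + i \sqrt{10}\right) = -134386 + 331 i \sqrt{10}$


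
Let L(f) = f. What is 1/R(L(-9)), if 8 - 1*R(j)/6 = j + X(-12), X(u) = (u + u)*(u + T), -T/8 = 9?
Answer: -1/11994 ≈ -8.3375e-5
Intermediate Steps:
T = -72 (T = -8*9 = -72)
X(u) = 2*u*(-72 + u) (X(u) = (u + u)*(u - 72) = (2*u)*(-72 + u) = 2*u*(-72 + u))
R(j) = -12048 - 6*j (R(j) = 48 - 6*(j + 2*(-12)*(-72 - 12)) = 48 - 6*(j + 2*(-12)*(-84)) = 48 - 6*(j + 2016) = 48 - 6*(2016 + j) = 48 + (-12096 - 6*j) = -12048 - 6*j)
1/R(L(-9)) = 1/(-12048 - 6*(-9)) = 1/(-12048 + 54) = 1/(-11994) = -1/11994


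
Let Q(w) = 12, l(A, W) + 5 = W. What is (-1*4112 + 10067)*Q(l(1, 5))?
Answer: 71460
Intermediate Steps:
l(A, W) = -5 + W
(-1*4112 + 10067)*Q(l(1, 5)) = (-1*4112 + 10067)*12 = (-4112 + 10067)*12 = 5955*12 = 71460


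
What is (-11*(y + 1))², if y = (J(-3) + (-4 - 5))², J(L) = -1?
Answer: 1234321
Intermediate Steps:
y = 100 (y = (-1 + (-4 - 5))² = (-1 - 9)² = (-10)² = 100)
(-11*(y + 1))² = (-11*(100 + 1))² = (-11*101)² = (-1111)² = 1234321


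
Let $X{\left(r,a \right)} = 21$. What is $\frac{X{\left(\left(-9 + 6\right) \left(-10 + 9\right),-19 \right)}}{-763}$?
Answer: $- \frac{3}{109} \approx -0.027523$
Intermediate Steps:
$\frac{X{\left(\left(-9 + 6\right) \left(-10 + 9\right),-19 \right)}}{-763} = \frac{21}{-763} = 21 \left(- \frac{1}{763}\right) = - \frac{3}{109}$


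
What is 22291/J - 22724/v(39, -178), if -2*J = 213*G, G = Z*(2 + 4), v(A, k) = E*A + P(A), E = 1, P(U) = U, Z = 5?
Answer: -953101/3195 ≈ -298.31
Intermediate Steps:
v(A, k) = 2*A (v(A, k) = 1*A + A = A + A = 2*A)
G = 30 (G = 5*(2 + 4) = 5*6 = 30)
J = -3195 (J = -213*30/2 = -1/2*6390 = -3195)
22291/J - 22724/v(39, -178) = 22291/(-3195) - 22724/(2*39) = 22291*(-1/3195) - 22724/78 = -22291/3195 - 22724*1/78 = -22291/3195 - 874/3 = -953101/3195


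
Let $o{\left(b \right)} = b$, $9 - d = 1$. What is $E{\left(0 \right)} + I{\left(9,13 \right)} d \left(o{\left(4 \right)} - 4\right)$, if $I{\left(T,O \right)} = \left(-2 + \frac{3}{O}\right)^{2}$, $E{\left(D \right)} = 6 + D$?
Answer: $6$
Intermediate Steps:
$d = 8$ ($d = 9 - 1 = 8$)
$E{\left(0 \right)} + I{\left(9,13 \right)} d \left(o{\left(4 \right)} - 4\right) = \left(6 + 0\right) + \frac{\left(-3 + 2 \cdot 13\right)^{2}}{169} \cdot 8 \left(4 - 4\right) = 6 + \frac{\left(-3 + 26\right)^{2}}{169} \cdot 8 \cdot 0 = 6 + \frac{23^{2}}{169} \cdot 0 = 6 + \frac{1}{169} \cdot 529 \cdot 0 = 6 + \frac{529}{169} \cdot 0 = 6 + 0 = 6$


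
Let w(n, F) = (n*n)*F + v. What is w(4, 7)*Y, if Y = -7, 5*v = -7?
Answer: -3871/5 ≈ -774.20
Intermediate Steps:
v = -7/5 (v = (⅕)*(-7) = -7/5 ≈ -1.4000)
w(n, F) = -7/5 + F*n² (w(n, F) = (n*n)*F - 7/5 = n²*F - 7/5 = F*n² - 7/5 = -7/5 + F*n²)
w(4, 7)*Y = (-7/5 + 7*4²)*(-7) = (-7/5 + 7*16)*(-7) = (-7/5 + 112)*(-7) = (553/5)*(-7) = -3871/5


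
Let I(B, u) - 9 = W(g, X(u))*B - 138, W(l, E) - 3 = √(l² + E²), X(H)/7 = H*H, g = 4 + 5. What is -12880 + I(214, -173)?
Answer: -12367 + 214*√43891507090 ≈ 4.4821e+7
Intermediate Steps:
g = 9
X(H) = 7*H² (X(H) = 7*(H*H) = 7*H²)
W(l, E) = 3 + √(E² + l²) (W(l, E) = 3 + √(l² + E²) = 3 + √(E² + l²))
I(B, u) = -129 + B*(3 + √(81 + 49*u⁴)) (I(B, u) = 9 + ((3 + √((7*u²)² + 9²))*B - 138) = 9 + ((3 + √(49*u⁴ + 81))*B - 138) = 9 + ((3 + √(81 + 49*u⁴))*B - 138) = 9 + (B*(3 + √(81 + 49*u⁴)) - 138) = 9 + (-138 + B*(3 + √(81 + 49*u⁴))) = -129 + B*(3 + √(81 + 49*u⁴)))
-12880 + I(214, -173) = -12880 + (-129 + 214*(3 + √(81 + 49*(-173)⁴))) = -12880 + (-129 + 214*(3 + √(81 + 49*895745041))) = -12880 + (-129 + 214*(3 + √(81 + 43891507009))) = -12880 + (-129 + 214*(3 + √43891507090)) = -12880 + (-129 + (642 + 214*√43891507090)) = -12880 + (513 + 214*√43891507090) = -12367 + 214*√43891507090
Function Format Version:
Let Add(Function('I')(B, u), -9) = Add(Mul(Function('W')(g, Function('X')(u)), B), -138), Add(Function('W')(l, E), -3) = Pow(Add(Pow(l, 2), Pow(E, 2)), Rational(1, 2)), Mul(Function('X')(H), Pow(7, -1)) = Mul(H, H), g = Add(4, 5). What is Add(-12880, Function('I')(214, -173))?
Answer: Add(-12367, Mul(214, Pow(43891507090, Rational(1, 2)))) ≈ 4.4821e+7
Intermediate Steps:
g = 9
Function('X')(H) = Mul(7, Pow(H, 2)) (Function('X')(H) = Mul(7, Mul(H, H)) = Mul(7, Pow(H, 2)))
Function('W')(l, E) = Add(3, Pow(Add(Pow(E, 2), Pow(l, 2)), Rational(1, 2))) (Function('W')(l, E) = Add(3, Pow(Add(Pow(l, 2), Pow(E, 2)), Rational(1, 2))) = Add(3, Pow(Add(Pow(E, 2), Pow(l, 2)), Rational(1, 2))))
Function('I')(B, u) = Add(-129, Mul(B, Add(3, Pow(Add(81, Mul(49, Pow(u, 4))), Rational(1, 2))))) (Function('I')(B, u) = Add(9, Add(Mul(Add(3, Pow(Add(Pow(Mul(7, Pow(u, 2)), 2), Pow(9, 2)), Rational(1, 2))), B), -138)) = Add(9, Add(Mul(Add(3, Pow(Add(Mul(49, Pow(u, 4)), 81), Rational(1, 2))), B), -138)) = Add(9, Add(Mul(Add(3, Pow(Add(81, Mul(49, Pow(u, 4))), Rational(1, 2))), B), -138)) = Add(9, Add(Mul(B, Add(3, Pow(Add(81, Mul(49, Pow(u, 4))), Rational(1, 2)))), -138)) = Add(9, Add(-138, Mul(B, Add(3, Pow(Add(81, Mul(49, Pow(u, 4))), Rational(1, 2)))))) = Add(-129, Mul(B, Add(3, Pow(Add(81, Mul(49, Pow(u, 4))), Rational(1, 2))))))
Add(-12880, Function('I')(214, -173)) = Add(-12880, Add(-129, Mul(214, Add(3, Pow(Add(81, Mul(49, Pow(-173, 4))), Rational(1, 2)))))) = Add(-12880, Add(-129, Mul(214, Add(3, Pow(Add(81, Mul(49, 895745041)), Rational(1, 2)))))) = Add(-12880, Add(-129, Mul(214, Add(3, Pow(Add(81, 43891507009), Rational(1, 2)))))) = Add(-12880, Add(-129, Mul(214, Add(3, Pow(43891507090, Rational(1, 2)))))) = Add(-12880, Add(-129, Add(642, Mul(214, Pow(43891507090, Rational(1, 2)))))) = Add(-12880, Add(513, Mul(214, Pow(43891507090, Rational(1, 2))))) = Add(-12367, Mul(214, Pow(43891507090, Rational(1, 2))))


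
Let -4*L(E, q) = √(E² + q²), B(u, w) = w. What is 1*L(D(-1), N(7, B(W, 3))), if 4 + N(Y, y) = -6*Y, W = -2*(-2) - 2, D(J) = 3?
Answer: -5*√85/4 ≈ -11.524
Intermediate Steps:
W = 2 (W = 4 - 2 = 2)
N(Y, y) = -4 - 6*Y
L(E, q) = -√(E² + q²)/4
1*L(D(-1), N(7, B(W, 3))) = 1*(-√(3² + (-4 - 6*7)²)/4) = 1*(-√(9 + (-4 - 42)²)/4) = 1*(-√(9 + (-46)²)/4) = 1*(-√(9 + 2116)/4) = 1*(-5*√85/4) = -5*√85/4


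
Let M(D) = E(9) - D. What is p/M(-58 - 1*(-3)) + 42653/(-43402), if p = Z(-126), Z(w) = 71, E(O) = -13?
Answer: 322529/455721 ≈ 0.70773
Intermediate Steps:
p = 71
M(D) = -13 - D
p/M(-58 - 1*(-3)) + 42653/(-43402) = 71/(-13 - (-58 - 1*(-3))) + 42653/(-43402) = 71/(-13 - (-58 + 3)) + 42653*(-1/43402) = 71/(-13 - 1*(-55)) - 42653/43402 = 71/(-13 + 55) - 42653/43402 = 71/42 - 42653/43402 = 322529/455721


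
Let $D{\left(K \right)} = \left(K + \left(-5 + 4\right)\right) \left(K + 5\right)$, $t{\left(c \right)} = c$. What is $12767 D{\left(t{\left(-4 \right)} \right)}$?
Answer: $-63835$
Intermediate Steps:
$D{\left(K \right)} = \left(-1 + K\right) \left(5 + K\right)$ ($D{\left(K \right)} = \left(K - 1\right) \left(5 + K\right) = \left(-1 + K\right) \left(5 + K\right)$)
$12767 D{\left(t{\left(-4 \right)} \right)} = 12767 \left(-5 + \left(-4\right)^{2} + 4 \left(-4\right)\right) = 12767 \left(-5 + 16 - 16\right) = 12767 \left(-5\right) = -63835$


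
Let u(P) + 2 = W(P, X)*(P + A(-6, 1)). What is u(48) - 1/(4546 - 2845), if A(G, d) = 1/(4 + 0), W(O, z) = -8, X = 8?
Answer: -659989/1701 ≈ -388.00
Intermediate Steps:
A(G, d) = ¼ (A(G, d) = 1/4 = ¼)
u(P) = -4 - 8*P (u(P) = -2 - 8*(P + ¼) = -2 - 8*(¼ + P) = -2 + (-2 - 8*P) = -4 - 8*P)
u(48) - 1/(4546 - 2845) = (-4 - 8*48) - 1/(4546 - 2845) = (-4 - 384) - 1/1701 = -388 - 1*1/1701 = -388 - 1/1701 = -659989/1701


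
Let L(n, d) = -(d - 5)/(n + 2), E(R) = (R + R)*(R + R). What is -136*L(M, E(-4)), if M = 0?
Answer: 4012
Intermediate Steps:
E(R) = 4*R² (E(R) = (2*R)*(2*R) = 4*R²)
L(n, d) = -(-5 + d)/(2 + n)
-136*L(M, E(-4)) = -136*(5 - 4*(-4)²)/(2 + 0) = -136*(5 - 4*16)/2 = -68*(5 - 1*64) = -68*(5 - 64) = -68*(-59) = -136*(-59/2) = 4012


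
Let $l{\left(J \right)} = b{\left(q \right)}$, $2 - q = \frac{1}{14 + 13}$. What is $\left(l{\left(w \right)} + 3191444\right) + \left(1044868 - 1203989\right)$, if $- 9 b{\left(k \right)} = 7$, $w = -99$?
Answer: $\frac{27290900}{9} \approx 3.0323 \cdot 10^{6}$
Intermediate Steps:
$q = \frac{53}{27}$ ($q = 2 - \frac{1}{14 + 13} = 2 - \frac{1}{27} = \frac{53}{27} \approx 1.963$)
$b{\left(k \right)} = - \frac{7}{9}$ ($b{\left(k \right)} = \left(- \frac{1}{9}\right) 7 = - \frac{7}{9}$)
$l{\left(J \right)} = - \frac{7}{9}$
$\left(l{\left(w \right)} + 3191444\right) + \left(1044868 - 1203989\right) = \left(- \frac{7}{9} + 3191444\right) + \left(1044868 - 1203989\right) = \frac{28722989}{9} - 159121 = \frac{27290900}{9}$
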